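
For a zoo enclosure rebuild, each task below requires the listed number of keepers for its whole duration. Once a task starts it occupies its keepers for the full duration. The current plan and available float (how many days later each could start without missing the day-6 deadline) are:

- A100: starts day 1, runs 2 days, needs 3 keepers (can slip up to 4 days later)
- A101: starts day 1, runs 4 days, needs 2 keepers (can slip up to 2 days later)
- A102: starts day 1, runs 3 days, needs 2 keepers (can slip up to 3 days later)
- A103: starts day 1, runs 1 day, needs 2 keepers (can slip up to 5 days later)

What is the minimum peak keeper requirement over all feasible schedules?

4

Early-start (A100@1, A101@1, A102@1, A103@1) gives peak 9: d1:9  d2:7  d3:4  d4:2  d5:0  d6:0.
Shift A101→3, A102→3, A103→6.
Schedule A100@1, A101@3, A102@3, A103@6: d1:3  d2:3  d3:4  d4:4  d5:4  d6:4 — peak 4.
Total keeper-days = 22 over 6 days ⇒ peak ≥ ⌈22/6⌉ = 4, so 4 is optimal.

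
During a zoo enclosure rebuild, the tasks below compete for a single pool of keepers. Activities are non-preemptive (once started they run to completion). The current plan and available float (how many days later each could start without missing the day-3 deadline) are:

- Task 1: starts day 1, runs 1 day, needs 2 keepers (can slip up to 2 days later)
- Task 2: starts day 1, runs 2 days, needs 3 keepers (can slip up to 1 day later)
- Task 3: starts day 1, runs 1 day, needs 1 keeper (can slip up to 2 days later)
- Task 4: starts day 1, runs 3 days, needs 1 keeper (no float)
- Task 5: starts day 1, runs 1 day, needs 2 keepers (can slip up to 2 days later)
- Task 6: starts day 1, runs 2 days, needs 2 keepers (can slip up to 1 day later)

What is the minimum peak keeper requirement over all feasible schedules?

6

Early-start (Task 1@1, Task 2@1, Task 3@1, Task 4@1, Task 5@1, Task 6@1) gives peak 11: d1:11  d2:6  d3:1.
Shift Task 3→3, Task 5→3, Task 6→2.
Schedule Task 1@1, Task 2@1, Task 3@3, Task 4@1, Task 5@3, Task 6@2: d1:6  d2:6  d3:6 — peak 6.
Total keeper-days = 18 over 3 days ⇒ peak ≥ ⌈18/3⌉ = 6, so 6 is optimal.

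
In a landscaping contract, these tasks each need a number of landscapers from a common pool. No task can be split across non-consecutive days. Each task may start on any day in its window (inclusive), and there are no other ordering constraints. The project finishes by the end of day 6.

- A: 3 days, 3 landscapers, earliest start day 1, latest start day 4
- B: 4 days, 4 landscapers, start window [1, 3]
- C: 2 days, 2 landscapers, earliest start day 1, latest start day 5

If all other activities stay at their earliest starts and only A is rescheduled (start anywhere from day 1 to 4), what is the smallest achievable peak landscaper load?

7

A@1: d1:9  d2:9  d3:7  d4:4  d5:0  d6:0 → peak 9
A@2: d1:6  d2:9  d3:7  d4:7  d5:0  d6:0 → peak 9
A@3: d1:6  d2:6  d3:7  d4:7  d5:3  d6:0 → peak 7
A@4: d1:6  d2:6  d3:4  d4:7  d5:3  d6:3 → peak 7
Best is A@3, peak 7.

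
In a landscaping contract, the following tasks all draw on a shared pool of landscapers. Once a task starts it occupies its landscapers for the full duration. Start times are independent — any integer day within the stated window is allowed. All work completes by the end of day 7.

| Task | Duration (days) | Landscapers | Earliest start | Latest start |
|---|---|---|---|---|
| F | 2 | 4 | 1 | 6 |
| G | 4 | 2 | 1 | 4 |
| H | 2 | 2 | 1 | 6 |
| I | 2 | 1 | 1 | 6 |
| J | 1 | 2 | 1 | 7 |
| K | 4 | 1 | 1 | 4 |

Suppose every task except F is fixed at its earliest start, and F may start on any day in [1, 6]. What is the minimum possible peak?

8

F@1: d1:12  d2:10  d3:3  d4:3  d5:0  d6:0  d7:0 → peak 12
F@2: d1:8  d2:10  d3:7  d4:3  d5:0  d6:0  d7:0 → peak 10
F@3: d1:8  d2:6  d3:7  d4:7  d5:0  d6:0  d7:0 → peak 8
F@4: d1:8  d2:6  d3:3  d4:7  d5:4  d6:0  d7:0 → peak 8
F@5: d1:8  d2:6  d3:3  d4:3  d5:4  d6:4  d7:0 → peak 8
F@6: d1:8  d2:6  d3:3  d4:3  d5:0  d6:4  d7:4 → peak 8
Best is F@3, peak 8.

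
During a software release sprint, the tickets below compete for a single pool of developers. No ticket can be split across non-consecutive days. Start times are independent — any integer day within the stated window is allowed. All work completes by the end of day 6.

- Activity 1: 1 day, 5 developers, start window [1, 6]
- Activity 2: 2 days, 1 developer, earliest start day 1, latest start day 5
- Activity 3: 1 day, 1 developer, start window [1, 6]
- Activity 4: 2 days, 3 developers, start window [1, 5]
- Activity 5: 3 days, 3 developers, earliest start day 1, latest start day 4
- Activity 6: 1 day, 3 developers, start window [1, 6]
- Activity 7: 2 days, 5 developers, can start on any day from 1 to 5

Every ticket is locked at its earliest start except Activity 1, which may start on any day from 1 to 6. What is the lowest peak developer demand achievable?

16

Activity 1@1: d1:21  d2:12  d3:3  d4:0  d5:0  d6:0 → peak 21
Activity 1@2: d1:16  d2:17  d3:3  d4:0  d5:0  d6:0 → peak 17
Activity 1@3: d1:16  d2:12  d3:8  d4:0  d5:0  d6:0 → peak 16
Activity 1@4: d1:16  d2:12  d3:3  d4:5  d5:0  d6:0 → peak 16
Activity 1@5: d1:16  d2:12  d3:3  d4:0  d5:5  d6:0 → peak 16
Activity 1@6: d1:16  d2:12  d3:3  d4:0  d5:0  d6:5 → peak 16
Best is Activity 1@3, peak 16.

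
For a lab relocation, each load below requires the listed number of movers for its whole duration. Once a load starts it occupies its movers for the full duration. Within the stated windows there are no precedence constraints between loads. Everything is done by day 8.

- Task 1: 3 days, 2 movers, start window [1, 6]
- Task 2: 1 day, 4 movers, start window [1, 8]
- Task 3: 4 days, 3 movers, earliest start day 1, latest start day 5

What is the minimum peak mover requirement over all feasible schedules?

4

Early-start (Task 1@1, Task 2@1, Task 3@1) gives peak 9: d1:9  d2:5  d3:5  d4:3  d5:0  d6:0  d7:0  d8:0.
Shift Task 2→4, Task 3→5.
Schedule Task 1@1, Task 2@4, Task 3@5: d1:2  d2:2  d3:2  d4:4  d5:3  d6:3  d7:3  d8:3 — peak 4.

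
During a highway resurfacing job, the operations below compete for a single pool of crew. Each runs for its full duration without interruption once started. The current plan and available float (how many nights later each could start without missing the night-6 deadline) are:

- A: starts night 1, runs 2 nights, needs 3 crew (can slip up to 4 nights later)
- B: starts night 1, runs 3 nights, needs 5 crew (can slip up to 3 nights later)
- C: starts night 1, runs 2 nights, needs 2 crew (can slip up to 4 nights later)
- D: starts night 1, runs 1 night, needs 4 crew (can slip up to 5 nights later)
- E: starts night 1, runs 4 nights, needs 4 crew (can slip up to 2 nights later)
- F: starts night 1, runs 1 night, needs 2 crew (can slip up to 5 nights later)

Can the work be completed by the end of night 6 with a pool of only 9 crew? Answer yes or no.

Schedule A@1, B@1, C@4, D@6, E@3, F@4: n1:8  n2:8  n3:9  n4:8  n5:6  n6:8 — peak 9 ≤ 9.

yes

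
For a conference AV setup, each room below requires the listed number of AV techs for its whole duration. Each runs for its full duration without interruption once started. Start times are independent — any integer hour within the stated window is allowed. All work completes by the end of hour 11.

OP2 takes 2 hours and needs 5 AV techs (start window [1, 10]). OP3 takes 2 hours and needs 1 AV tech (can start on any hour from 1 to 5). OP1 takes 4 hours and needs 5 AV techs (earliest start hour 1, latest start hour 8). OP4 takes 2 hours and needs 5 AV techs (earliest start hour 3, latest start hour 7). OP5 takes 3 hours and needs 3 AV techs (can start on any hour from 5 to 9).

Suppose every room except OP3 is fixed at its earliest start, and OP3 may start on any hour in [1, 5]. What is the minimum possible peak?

OP3@1: h1:11  h2:11  h3:10  h4:10  h5:3  h6:3  h7:3  h8:0  h9:0  h10:0  h11:0 → peak 11
OP3@2: h1:10  h2:11  h3:11  h4:10  h5:3  h6:3  h7:3  h8:0  h9:0  h10:0  h11:0 → peak 11
OP3@3: h1:10  h2:10  h3:11  h4:11  h5:3  h6:3  h7:3  h8:0  h9:0  h10:0  h11:0 → peak 11
OP3@4: h1:10  h2:10  h3:10  h4:11  h5:4  h6:3  h7:3  h8:0  h9:0  h10:0  h11:0 → peak 11
OP3@5: h1:10  h2:10  h3:10  h4:10  h5:4  h6:4  h7:3  h8:0  h9:0  h10:0  h11:0 → peak 10
Best is OP3@5, peak 10.

10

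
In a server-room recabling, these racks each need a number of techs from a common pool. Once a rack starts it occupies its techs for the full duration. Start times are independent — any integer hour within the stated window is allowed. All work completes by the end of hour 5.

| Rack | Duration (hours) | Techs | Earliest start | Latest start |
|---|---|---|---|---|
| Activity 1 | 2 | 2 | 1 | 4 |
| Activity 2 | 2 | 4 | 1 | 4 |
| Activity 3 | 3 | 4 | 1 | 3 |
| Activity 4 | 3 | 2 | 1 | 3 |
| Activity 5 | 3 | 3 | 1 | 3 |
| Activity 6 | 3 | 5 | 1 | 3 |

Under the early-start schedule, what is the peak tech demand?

20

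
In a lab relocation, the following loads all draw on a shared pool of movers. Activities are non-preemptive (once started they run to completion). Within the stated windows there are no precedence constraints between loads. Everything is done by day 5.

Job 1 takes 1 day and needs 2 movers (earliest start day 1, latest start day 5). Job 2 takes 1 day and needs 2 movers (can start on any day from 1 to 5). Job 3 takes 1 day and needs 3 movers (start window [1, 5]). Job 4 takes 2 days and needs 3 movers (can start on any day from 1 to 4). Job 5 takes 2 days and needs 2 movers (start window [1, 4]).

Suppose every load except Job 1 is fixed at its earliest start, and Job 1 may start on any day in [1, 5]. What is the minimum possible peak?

10

Job 1@1: d1:12  d2:5  d3:0  d4:0  d5:0 → peak 12
Job 1@2: d1:10  d2:7  d3:0  d4:0  d5:0 → peak 10
Job 1@3: d1:10  d2:5  d3:2  d4:0  d5:0 → peak 10
Job 1@4: d1:10  d2:5  d3:0  d4:2  d5:0 → peak 10
Job 1@5: d1:10  d2:5  d3:0  d4:0  d5:2 → peak 10
Best is Job 1@2, peak 10.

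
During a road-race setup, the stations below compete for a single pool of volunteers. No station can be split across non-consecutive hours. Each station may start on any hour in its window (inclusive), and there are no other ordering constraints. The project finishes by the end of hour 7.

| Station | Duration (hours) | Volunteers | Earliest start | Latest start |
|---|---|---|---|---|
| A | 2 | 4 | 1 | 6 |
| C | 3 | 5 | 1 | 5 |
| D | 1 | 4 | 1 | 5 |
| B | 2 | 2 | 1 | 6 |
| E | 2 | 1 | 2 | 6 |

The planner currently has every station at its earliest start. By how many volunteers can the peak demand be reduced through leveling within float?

9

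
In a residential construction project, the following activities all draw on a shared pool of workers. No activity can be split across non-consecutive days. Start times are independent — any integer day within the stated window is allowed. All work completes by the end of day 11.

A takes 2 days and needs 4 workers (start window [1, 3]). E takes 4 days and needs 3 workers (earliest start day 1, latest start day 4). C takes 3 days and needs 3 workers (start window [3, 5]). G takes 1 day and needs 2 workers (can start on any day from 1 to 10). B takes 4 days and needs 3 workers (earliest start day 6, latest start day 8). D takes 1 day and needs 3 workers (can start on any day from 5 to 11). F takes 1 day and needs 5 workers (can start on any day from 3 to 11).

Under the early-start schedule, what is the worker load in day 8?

At early start, day 8 has: B.
Demand: 3 = 3.

3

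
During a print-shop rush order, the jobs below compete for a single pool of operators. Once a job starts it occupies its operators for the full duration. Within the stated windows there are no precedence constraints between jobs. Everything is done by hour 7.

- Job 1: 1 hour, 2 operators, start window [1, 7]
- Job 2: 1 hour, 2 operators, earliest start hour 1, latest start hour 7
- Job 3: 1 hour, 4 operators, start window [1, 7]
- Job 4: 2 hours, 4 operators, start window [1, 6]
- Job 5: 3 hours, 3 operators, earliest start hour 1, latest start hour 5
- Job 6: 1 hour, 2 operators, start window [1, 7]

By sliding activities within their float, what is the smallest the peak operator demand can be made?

5

Early-start (Job 1@1, Job 2@1, Job 3@1, Job 4@1, Job 5@1, Job 6@1) gives peak 17: h1:17  h2:7  h3:3  h4:0  h5:0  h6:0  h7:0.
Shift Job 3→2, Job 4→3, Job 5→5, Job 6→5.
Schedule Job 1@1, Job 2@1, Job 3@2, Job 4@3, Job 5@5, Job 6@5: h1:4  h2:4  h3:4  h4:4  h5:5  h6:3  h7:3 — peak 5.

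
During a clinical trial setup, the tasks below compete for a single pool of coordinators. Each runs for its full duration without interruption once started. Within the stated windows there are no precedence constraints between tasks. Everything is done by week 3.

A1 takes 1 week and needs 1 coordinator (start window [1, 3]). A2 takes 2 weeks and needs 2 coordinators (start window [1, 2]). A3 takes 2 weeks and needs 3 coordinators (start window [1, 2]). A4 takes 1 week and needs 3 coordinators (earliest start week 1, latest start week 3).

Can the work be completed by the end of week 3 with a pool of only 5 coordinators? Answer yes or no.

yes

Schedule A1@1, A2@2, A3@1, A4@3: w1:4  w2:5  w3:5 — peak 5 ≤ 5.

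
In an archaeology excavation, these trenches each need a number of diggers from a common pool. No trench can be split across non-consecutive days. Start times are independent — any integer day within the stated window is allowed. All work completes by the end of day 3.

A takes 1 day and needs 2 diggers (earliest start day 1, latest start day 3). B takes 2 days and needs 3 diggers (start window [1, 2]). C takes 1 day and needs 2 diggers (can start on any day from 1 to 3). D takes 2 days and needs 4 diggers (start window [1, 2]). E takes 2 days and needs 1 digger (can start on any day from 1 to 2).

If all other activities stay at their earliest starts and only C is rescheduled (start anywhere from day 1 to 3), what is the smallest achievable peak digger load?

10

C@1: d1:12  d2:8  d3:0 → peak 12
C@2: d1:10  d2:10  d3:0 → peak 10
C@3: d1:10  d2:8  d3:2 → peak 10
Best is C@2, peak 10.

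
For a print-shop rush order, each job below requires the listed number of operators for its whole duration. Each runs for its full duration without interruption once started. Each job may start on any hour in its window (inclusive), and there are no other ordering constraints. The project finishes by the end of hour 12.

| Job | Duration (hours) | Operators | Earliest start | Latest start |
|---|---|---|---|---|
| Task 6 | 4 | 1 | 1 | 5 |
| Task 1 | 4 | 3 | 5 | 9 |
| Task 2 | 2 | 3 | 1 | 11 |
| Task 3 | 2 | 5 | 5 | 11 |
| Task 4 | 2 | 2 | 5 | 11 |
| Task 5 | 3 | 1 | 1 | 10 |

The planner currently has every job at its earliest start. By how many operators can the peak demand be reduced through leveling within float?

Early-start peak: h1:5  h2:5  h3:2  h4:1  h5:10  h6:10  h7:3  h8:3  h9:0  h10:0  h11:0  h12:0 ⇒ 10.
Leveled (Task 6@1, Task 1@5, Task 2@1, Task 3@9, Task 4@5, Task 5@1): h1:5  h2:5  h3:2  h4:1  h5:5  h6:5  h7:3  h8:3  h9:5  h10:5  h11:0  h12:0 ⇒ 5.
Reduction 10 − 5 = 5.

5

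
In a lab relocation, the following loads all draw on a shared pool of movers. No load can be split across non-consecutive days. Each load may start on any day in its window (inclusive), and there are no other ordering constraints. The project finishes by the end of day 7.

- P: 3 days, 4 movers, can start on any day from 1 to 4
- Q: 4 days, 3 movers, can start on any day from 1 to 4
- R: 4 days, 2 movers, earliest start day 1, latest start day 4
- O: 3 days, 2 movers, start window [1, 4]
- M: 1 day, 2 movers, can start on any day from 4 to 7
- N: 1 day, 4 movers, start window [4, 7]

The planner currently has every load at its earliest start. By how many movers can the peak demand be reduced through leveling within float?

Early-start peak: d1:11  d2:11  d3:11  d4:11  d5:0  d6:0  d7:0 ⇒ 11.
Leveled (P@1, Q@1, R@4, O@4, M@5, N@7): d1:7  d2:7  d3:7  d4:7  d5:6  d6:4  d7:6 ⇒ 7.
Reduction 11 − 7 = 4.

4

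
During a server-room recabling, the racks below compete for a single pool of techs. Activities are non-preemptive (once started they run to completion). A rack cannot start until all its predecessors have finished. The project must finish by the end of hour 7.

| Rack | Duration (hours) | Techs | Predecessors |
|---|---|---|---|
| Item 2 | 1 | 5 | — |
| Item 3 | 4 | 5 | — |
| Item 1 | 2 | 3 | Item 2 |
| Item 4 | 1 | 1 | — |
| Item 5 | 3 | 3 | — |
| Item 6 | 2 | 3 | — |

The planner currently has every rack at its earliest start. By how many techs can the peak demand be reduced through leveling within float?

Early-start peak: h1:17  h2:14  h3:11  h4:5  h5:0  h6:0  h7:0 ⇒ 17.
Leveled (Item 2@1, Item 3@2, Item 1@2, Item 4@1, Item 5@4, Item 6@6): h1:6  h2:8  h3:8  h4:8  h5:8  h6:6  h7:3 ⇒ 8.
Reduction 17 − 8 = 9.

9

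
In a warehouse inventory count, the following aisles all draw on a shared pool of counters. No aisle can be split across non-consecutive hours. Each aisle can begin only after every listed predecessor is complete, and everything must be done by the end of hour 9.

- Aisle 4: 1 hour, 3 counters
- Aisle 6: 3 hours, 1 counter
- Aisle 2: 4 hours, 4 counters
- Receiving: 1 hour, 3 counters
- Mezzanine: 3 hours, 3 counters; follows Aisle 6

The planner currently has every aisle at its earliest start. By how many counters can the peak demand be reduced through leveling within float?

6

Early-start peak: h1:11  h2:5  h3:5  h4:7  h5:3  h6:3  h7:0  h8:0  h9:0 ⇒ 11.
Leveled (Aisle 4@1, Aisle 6@1, Aisle 2@2, Receiving@6, Mezzanine@7): h1:4  h2:5  h3:5  h4:4  h5:4  h6:3  h7:3  h8:3  h9:3 ⇒ 5.
Reduction 11 − 5 = 6.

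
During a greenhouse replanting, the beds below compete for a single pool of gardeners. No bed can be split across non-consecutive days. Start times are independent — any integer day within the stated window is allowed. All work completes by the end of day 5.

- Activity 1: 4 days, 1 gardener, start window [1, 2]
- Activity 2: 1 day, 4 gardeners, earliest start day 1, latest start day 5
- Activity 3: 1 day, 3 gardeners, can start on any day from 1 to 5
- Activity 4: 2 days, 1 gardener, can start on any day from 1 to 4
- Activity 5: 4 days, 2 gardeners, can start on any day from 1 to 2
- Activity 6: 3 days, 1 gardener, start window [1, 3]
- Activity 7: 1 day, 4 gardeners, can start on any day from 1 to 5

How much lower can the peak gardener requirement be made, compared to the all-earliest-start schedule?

10

Early-start peak: d1:16  d2:5  d3:4  d4:3  d5:0 ⇒ 16.
Leveled (Activity 1@1, Activity 2@1, Activity 3@4, Activity 4@2, Activity 5@2, Activity 6@1, Activity 7@5): d1:6  d2:5  d3:5  d4:6  d5:6 ⇒ 6.
Reduction 16 − 6 = 10.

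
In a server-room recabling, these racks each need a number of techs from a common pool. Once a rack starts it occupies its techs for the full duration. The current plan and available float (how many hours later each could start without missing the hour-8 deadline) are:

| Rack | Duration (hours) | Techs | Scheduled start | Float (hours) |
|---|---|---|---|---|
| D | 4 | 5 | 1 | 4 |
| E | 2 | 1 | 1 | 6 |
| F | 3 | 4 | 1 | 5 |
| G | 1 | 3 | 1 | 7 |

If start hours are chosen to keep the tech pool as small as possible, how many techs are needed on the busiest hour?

Early-start (D@1, E@1, F@1, G@1) gives peak 13: h1:13  h2:10  h3:9  h4:5  h5:0  h6:0  h7:0  h8:0.
Shift E→5, F→5, G→8.
Schedule D@1, E@5, F@5, G@8: h1:5  h2:5  h3:5  h4:5  h5:5  h6:5  h7:4  h8:3 — peak 5.
Total tech-hours = 37 over 8 hours ⇒ peak ≥ ⌈37/8⌉ = 5, so 5 is optimal.

5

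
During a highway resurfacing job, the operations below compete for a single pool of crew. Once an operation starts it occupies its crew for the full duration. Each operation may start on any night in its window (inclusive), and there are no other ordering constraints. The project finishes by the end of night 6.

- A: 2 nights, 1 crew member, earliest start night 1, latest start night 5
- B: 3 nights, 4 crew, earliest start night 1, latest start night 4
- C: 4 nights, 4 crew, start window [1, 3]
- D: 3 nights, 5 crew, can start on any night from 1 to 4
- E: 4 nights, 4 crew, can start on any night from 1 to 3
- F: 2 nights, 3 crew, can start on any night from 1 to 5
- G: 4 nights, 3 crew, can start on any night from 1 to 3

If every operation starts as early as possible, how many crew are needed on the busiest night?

24

Early-start schedule: A@1, B@1, C@1, D@1, E@1, F@1, G@1.
Load per night: night 1: 24, night 2: 24, night 3: 20, night 4: 11, night 5: 0, night 6: 0.
Peak is 24.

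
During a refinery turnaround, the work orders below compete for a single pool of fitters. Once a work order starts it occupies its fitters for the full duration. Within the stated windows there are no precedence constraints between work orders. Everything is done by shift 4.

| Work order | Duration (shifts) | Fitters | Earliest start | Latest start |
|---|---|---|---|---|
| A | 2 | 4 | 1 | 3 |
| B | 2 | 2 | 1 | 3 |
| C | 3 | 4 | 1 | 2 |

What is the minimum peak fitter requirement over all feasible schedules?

8

Early-start (A@1, B@1, C@1) gives peak 10: s1:10  s2:10  s3:4  s4:0.
Shift B→3.
Schedule A@1, B@3, C@1: s1:8  s2:8  s3:6  s4:2 — peak 8.
No arrangement of the 18 feasible schedules does better.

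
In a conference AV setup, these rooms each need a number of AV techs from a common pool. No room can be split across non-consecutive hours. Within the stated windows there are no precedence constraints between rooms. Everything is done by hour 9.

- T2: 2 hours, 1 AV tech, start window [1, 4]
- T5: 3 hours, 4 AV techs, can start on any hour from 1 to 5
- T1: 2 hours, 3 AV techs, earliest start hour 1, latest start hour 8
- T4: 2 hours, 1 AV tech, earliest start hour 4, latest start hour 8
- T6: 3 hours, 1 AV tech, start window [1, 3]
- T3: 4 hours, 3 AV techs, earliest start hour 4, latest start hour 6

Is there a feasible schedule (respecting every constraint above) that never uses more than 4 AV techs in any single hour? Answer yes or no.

Total AV tech-hours = 37; over 9 hours the average is 37/9 > 4, so some hour must exceed 4.

no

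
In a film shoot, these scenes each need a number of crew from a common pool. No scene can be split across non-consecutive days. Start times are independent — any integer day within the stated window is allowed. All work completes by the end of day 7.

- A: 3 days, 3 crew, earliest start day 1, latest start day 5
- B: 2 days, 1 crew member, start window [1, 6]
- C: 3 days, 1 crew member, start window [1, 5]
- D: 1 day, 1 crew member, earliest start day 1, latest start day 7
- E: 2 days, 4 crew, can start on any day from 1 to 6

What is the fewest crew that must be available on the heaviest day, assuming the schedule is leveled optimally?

4

Early-start (A@1, B@1, C@1, D@1, E@1) gives peak 10: d1:10  d2:9  d3:4  d4:0  d5:0  d6:0  d7:0.
Shift C→3, D→4, E→6.
Schedule A@1, B@1, C@3, D@4, E@6: d1:4  d2:4  d3:4  d4:2  d5:1  d6:4  d7:4 — peak 4.
Total crew member-days = 23 over 7 days ⇒ peak ≥ ⌈23/7⌉ = 4, so 4 is optimal.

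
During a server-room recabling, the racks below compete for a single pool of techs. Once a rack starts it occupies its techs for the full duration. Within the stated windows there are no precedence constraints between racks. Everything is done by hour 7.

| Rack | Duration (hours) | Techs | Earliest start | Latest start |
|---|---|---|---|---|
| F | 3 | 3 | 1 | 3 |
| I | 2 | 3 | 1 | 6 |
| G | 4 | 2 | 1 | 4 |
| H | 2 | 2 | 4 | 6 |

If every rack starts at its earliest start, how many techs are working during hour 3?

At early start, hour 3 has: F, G.
Demand: 3 + 2 = 5.

5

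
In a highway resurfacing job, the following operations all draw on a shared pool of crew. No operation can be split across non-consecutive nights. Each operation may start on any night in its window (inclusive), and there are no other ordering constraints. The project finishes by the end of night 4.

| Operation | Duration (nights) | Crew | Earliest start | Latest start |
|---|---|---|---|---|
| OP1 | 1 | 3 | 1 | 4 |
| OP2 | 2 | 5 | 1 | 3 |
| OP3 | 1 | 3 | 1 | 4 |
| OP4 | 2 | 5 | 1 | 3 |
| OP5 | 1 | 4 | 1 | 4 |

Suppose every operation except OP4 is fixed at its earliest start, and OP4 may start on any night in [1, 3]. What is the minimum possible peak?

15

OP4@1: n1:20  n2:10  n3:0  n4:0 → peak 20
OP4@2: n1:15  n2:10  n3:5  n4:0 → peak 15
OP4@3: n1:15  n2:5  n3:5  n4:5 → peak 15
Best is OP4@2, peak 15.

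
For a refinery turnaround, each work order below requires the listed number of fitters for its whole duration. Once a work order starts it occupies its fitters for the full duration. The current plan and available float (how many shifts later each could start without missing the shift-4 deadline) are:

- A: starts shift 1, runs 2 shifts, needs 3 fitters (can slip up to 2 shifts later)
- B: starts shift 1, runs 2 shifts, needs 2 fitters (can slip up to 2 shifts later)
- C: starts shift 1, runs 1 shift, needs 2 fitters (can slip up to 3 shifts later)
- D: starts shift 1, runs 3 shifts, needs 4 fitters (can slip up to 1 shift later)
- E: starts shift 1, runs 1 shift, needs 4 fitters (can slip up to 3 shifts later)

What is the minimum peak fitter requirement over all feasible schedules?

8

Early-start (A@1, B@1, C@1, D@1, E@1) gives peak 15: s1:15  s2:9  s3:4  s4:0.
Shift B→3, C→3, E→4.
Schedule A@1, B@3, C@3, D@1, E@4: s1:7  s2:7  s3:8  s4:6 — peak 8.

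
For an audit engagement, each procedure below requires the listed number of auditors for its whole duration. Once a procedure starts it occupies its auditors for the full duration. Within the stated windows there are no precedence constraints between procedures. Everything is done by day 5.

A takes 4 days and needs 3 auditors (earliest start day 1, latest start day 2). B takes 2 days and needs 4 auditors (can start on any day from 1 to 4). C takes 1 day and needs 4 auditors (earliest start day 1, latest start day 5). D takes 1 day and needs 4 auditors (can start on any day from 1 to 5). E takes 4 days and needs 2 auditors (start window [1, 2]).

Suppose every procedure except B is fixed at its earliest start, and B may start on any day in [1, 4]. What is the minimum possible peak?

13

B@1: d1:17  d2:9  d3:5  d4:5  d5:0 → peak 17
B@2: d1:13  d2:9  d3:9  d4:5  d5:0 → peak 13
B@3: d1:13  d2:5  d3:9  d4:9  d5:0 → peak 13
B@4: d1:13  d2:5  d3:5  d4:9  d5:4 → peak 13
Best is B@2, peak 13.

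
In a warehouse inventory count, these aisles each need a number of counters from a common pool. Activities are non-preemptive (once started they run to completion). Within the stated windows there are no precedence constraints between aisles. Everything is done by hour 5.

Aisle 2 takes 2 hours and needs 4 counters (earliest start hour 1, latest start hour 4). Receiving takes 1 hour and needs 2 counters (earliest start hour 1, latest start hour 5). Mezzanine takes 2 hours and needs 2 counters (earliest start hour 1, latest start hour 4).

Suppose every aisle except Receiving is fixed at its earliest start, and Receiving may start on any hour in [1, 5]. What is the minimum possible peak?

6

Receiving@1: h1:8  h2:6  h3:0  h4:0  h5:0 → peak 8
Receiving@2: h1:6  h2:8  h3:0  h4:0  h5:0 → peak 8
Receiving@3: h1:6  h2:6  h3:2  h4:0  h5:0 → peak 6
Receiving@4: h1:6  h2:6  h3:0  h4:2  h5:0 → peak 6
Receiving@5: h1:6  h2:6  h3:0  h4:0  h5:2 → peak 6
Best is Receiving@3, peak 6.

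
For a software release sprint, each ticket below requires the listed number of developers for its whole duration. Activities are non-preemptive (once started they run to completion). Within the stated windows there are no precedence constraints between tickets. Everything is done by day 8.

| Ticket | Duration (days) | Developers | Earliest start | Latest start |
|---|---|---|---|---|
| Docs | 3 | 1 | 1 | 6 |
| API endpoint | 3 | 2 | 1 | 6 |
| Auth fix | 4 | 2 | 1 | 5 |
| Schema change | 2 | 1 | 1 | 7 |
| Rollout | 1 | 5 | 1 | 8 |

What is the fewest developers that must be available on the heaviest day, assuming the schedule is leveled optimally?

Early-start (Docs@1, API endpoint@1, Auth fix@1, Schema change@1, Rollout@1) gives peak 11: d1:11  d2:6  d3:5  d4:2  d5:0  d6:0  d7:0  d8:0.
Shift Schema change→4, Rollout→6.
Schedule Docs@1, API endpoint@1, Auth fix@1, Schema change@4, Rollout@6: d1:5  d2:5  d3:5  d4:3  d5:1  d6:5  d7:0  d8:0 — peak 5.

5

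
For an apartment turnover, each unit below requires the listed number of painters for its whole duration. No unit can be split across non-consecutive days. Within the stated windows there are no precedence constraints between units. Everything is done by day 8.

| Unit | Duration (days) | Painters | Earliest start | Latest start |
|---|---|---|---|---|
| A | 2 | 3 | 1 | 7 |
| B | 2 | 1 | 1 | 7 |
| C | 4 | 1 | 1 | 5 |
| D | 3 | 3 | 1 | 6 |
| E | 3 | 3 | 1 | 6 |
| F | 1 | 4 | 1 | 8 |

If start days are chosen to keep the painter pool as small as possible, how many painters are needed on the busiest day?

Early-start (A@1, B@1, C@1, D@1, E@1, F@1) gives peak 15: d1:15  d2:11  d3:7  d4:1  d5:0  d6:0  d7:0  d8:0.
Shift D→3, E→5, F→8.
Schedule A@1, B@1, C@1, D@3, E@5, F@8: d1:5  d2:5  d3:4  d4:4  d5:6  d6:3  d7:3  d8:4 — peak 6.

6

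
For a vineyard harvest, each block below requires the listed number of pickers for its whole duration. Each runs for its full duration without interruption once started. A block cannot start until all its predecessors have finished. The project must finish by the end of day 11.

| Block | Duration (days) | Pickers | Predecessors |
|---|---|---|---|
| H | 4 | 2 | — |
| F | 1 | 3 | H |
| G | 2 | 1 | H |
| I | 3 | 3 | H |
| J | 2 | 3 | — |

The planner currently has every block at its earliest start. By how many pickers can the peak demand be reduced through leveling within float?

3

Early-start peak: d1:5  d2:5  d3:2  d4:2  d5:7  d6:4  d7:3  d8:0  d9:0  d10:0  d11:0 ⇒ 7.
Leveled (H@1, F@5, G@5, I@6, J@9): d1:2  d2:2  d3:2  d4:2  d5:4  d6:4  d7:3  d8:3  d9:3  d10:3  d11:0 ⇒ 4.
Reduction 7 − 4 = 3.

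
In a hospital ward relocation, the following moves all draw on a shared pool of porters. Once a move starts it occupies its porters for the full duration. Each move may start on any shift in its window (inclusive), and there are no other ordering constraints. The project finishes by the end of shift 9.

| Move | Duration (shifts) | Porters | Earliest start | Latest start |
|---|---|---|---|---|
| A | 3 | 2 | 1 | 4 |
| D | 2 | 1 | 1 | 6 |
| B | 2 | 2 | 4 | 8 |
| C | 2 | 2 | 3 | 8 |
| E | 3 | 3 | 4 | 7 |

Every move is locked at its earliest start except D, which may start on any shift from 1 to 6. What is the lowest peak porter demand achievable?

7

D@1: s1:3  s2:3  s3:4  s4:7  s5:5  s6:3  s7:0  s8:0  s9:0 → peak 7
D@2: s1:2  s2:3  s3:5  s4:7  s5:5  s6:3  s7:0  s8:0  s9:0 → peak 7
D@3: s1:2  s2:2  s3:5  s4:8  s5:5  s6:3  s7:0  s8:0  s9:0 → peak 8
D@4: s1:2  s2:2  s3:4  s4:8  s5:6  s6:3  s7:0  s8:0  s9:0 → peak 8
D@5: s1:2  s2:2  s3:4  s4:7  s5:6  s6:4  s7:0  s8:0  s9:0 → peak 7
D@6: s1:2  s2:2  s3:4  s4:7  s5:5  s6:4  s7:1  s8:0  s9:0 → peak 7
Best is D@1, peak 7.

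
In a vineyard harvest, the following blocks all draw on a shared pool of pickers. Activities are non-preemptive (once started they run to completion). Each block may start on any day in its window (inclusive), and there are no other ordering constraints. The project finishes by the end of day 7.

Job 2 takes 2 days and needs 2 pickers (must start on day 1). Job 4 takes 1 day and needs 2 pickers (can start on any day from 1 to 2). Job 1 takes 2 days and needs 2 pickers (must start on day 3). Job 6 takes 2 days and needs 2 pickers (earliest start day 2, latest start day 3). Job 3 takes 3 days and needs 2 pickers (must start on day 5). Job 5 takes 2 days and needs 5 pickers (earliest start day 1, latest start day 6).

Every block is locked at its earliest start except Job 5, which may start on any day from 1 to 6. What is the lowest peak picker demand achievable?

Job 5@1: d1:9  d2:9  d3:4  d4:2  d5:2  d6:2  d7:2 → peak 9
Job 5@2: d1:4  d2:9  d3:9  d4:2  d5:2  d6:2  d7:2 → peak 9
Job 5@3: d1:4  d2:4  d3:9  d4:7  d5:2  d6:2  d7:2 → peak 9
Job 5@4: d1:4  d2:4  d3:4  d4:7  d5:7  d6:2  d7:2 → peak 7
Job 5@5: d1:4  d2:4  d3:4  d4:2  d5:7  d6:7  d7:2 → peak 7
Job 5@6: d1:4  d2:4  d3:4  d4:2  d5:2  d6:7  d7:7 → peak 7
Best is Job 5@4, peak 7.

7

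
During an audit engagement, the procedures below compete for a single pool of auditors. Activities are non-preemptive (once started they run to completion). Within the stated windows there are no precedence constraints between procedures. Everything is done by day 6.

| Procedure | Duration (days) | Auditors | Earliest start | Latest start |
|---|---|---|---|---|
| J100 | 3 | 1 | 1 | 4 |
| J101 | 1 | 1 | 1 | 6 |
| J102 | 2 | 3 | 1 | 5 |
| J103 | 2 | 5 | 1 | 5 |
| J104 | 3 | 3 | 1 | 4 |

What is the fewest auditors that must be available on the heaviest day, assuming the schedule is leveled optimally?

6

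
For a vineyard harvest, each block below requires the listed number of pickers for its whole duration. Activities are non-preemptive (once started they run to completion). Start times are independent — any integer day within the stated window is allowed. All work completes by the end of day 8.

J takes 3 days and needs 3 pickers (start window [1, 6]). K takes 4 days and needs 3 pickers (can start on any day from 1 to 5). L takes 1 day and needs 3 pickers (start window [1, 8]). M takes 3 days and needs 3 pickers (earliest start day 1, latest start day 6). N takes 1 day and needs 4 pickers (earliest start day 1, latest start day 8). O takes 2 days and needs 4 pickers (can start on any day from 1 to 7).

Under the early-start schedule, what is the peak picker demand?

20

Early-start schedule: J@1, K@1, L@1, M@1, N@1, O@1.
Load per day: day 1: 20, day 2: 13, day 3: 9, day 4: 3, day 5: 0, day 6: 0, day 7: 0, day 8: 0.
Peak is 20.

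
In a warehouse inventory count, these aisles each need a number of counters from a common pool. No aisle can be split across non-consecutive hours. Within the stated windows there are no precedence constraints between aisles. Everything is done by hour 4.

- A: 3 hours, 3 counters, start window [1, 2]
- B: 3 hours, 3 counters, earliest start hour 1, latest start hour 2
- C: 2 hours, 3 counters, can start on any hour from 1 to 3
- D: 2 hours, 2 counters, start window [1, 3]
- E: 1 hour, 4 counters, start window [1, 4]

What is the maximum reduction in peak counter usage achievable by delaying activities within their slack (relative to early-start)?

6

Early-start peak: h1:15  h2:11  h3:6  h4:0 ⇒ 15.
Leveled (A@1, B@1, C@1, D@3, E@4): h1:9  h2:9  h3:8  h4:6 ⇒ 9.
Reduction 15 − 9 = 6.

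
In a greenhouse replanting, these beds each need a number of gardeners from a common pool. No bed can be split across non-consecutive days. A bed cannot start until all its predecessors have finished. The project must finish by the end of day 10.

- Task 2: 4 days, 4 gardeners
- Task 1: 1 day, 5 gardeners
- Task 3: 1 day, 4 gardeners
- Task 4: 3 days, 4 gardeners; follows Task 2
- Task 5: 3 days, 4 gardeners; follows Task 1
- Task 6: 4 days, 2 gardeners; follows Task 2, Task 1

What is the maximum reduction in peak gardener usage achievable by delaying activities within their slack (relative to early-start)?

5

Early-start peak: d1:13  d2:8  d3:8  d4:8  d5:6  d6:6  d7:6  d8:2  d9:0  d10:0 ⇒ 13.
Leveled (Task 2@2, Task 1@1, Task 3@2, Task 4@6, Task 5@3, Task 6@6): d1:5  d2:8  d3:8  d4:8  d5:8  d6:6  d7:6  d8:6  d9:2  d10:0 ⇒ 8.
Reduction 13 − 8 = 5.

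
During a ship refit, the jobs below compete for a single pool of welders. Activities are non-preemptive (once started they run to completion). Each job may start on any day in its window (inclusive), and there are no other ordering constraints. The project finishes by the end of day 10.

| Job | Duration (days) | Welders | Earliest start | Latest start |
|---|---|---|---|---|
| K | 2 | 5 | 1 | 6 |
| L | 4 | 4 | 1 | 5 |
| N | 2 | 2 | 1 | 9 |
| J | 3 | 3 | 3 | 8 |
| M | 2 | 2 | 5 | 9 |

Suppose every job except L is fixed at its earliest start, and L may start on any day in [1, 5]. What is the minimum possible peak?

L@1: d1:11  d2:11  d3:7  d4:7  d5:5  d6:2  d7:0  d8:0  d9:0  d10:0 → peak 11
L@2: d1:7  d2:11  d3:7  d4:7  d5:9  d6:2  d7:0  d8:0  d9:0  d10:0 → peak 11
L@3: d1:7  d2:7  d3:7  d4:7  d5:9  d6:6  d7:0  d8:0  d9:0  d10:0 → peak 9
L@4: d1:7  d2:7  d3:3  d4:7  d5:9  d6:6  d7:4  d8:0  d9:0  d10:0 → peak 9
L@5: d1:7  d2:7  d3:3  d4:3  d5:9  d6:6  d7:4  d8:4  d9:0  d10:0 → peak 9
Best is L@3, peak 9.

9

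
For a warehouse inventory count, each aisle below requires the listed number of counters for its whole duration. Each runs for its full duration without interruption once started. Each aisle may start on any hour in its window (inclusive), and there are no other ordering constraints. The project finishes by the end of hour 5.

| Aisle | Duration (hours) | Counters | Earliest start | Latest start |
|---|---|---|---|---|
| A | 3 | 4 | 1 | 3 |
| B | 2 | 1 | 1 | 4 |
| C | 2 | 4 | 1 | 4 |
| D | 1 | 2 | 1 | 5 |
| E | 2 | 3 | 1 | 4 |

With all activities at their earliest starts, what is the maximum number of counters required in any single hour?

14

Early-start schedule: A@1, B@1, C@1, D@1, E@1.
Load per hour: hour 1: 14, hour 2: 12, hour 3: 4, hour 4: 0, hour 5: 0.
Peak is 14.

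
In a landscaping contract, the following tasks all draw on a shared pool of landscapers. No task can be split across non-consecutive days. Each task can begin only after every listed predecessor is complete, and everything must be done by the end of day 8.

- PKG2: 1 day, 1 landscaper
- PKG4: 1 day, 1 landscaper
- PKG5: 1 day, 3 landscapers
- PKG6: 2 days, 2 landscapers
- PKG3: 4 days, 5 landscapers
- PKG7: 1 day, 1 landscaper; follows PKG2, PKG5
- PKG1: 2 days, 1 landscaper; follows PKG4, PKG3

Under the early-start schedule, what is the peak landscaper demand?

12

Early-start schedule: PKG2@1, PKG4@1, PKG5@1, PKG6@1, PKG3@1, PKG7@2, PKG1@5.
Load per day: day 1: 12, day 2: 8, day 3: 5, day 4: 5, day 5: 1, day 6: 1, day 7: 0, day 8: 0.
Peak is 12.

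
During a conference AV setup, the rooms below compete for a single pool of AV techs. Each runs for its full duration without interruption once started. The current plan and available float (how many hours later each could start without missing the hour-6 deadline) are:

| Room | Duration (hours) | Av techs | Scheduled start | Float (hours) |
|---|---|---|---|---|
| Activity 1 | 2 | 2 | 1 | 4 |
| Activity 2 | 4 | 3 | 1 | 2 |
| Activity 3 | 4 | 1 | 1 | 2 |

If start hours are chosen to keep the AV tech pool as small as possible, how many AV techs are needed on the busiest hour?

4

Early-start (Activity 1@1, Activity 2@1, Activity 3@1) gives peak 6: h1:6  h2:6  h3:4  h4:4  h5:0  h6:0.
Shift Activity 2→3.
Schedule Activity 1@1, Activity 2@3, Activity 3@1: h1:3  h2:3  h3:4  h4:4  h5:3  h6:3 — peak 4.
Total AV tech-hours = 20 over 6 hours ⇒ peak ≥ ⌈20/6⌉ = 4, so 4 is optimal.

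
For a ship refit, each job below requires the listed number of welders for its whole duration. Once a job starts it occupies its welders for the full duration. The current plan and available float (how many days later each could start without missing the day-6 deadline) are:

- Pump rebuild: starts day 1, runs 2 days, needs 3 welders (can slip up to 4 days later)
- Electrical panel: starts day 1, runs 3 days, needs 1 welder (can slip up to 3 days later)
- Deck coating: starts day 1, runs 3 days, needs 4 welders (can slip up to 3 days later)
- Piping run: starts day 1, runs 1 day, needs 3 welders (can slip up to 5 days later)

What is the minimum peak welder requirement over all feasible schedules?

Early-start (Pump rebuild@1, Electrical panel@1, Deck coating@1, Piping run@1) gives peak 11: d1:11  d2:8  d3:5  d4:0  d5:0  d6:0.
Shift Deck coating→4, Piping run→3.
Schedule Pump rebuild@1, Electrical panel@1, Deck coating@4, Piping run@3: d1:4  d2:4  d3:4  d4:4  d5:4  d6:4 — peak 4.
Total welder-days = 24 over 6 days ⇒ peak ≥ ⌈24/6⌉ = 4, so 4 is optimal.

4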